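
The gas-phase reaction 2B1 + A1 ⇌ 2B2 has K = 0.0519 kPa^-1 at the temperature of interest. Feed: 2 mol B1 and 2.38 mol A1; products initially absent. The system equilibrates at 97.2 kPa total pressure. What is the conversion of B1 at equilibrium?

Take 2 mol B1 as basis and let X be its fractional conversion, so ξ = X.
Species balance: n_B1 = 2 − 2X; n_A1 = 2.38 − X; n_B2 = 2X.
Summing: n_T = 4.38 − X.
With p_i = (n_i/n_T)P, K = p_B2^2 / (p_B1^2 p_A1).
Substituting and setting equal to 0.0519 kPa^-1 gives a polynomial in X; the root in (0,1) is X = 0.606.

X = 0.606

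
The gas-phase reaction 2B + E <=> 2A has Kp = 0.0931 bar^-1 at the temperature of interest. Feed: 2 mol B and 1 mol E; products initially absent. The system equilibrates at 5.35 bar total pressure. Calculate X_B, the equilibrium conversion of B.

Basis: 2 mol B initially; let X = conversion of B. Extent ξ = X.
Moles: n_B = 2 − 2X; n_E = 1 − X; n_A = 2X.
n_T = Σnᵢ = 3 − X.
Mole fractions y_i = n_i/n_T; Kp = p_A^2 / (p_B^2 p_E) with p_i = y_i·P.
Substituting and setting equal to 0.0931 bar^-1 gives a polynomial in X; the root in (0,1) is X = 0.268.

X = 0.268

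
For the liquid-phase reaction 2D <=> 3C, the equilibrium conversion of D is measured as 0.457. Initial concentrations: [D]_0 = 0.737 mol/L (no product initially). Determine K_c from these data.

K_c = 0.805 mol/L

Let X = conversion of D.
Concentrations: [D] = 0.737 − 0.737X; [C] = 1.11X.
At X = 0.457: [D] = 0.4, [C] = 0.505.
K_c = [C]^3 / ([D]^2) = 0.805 mol/L.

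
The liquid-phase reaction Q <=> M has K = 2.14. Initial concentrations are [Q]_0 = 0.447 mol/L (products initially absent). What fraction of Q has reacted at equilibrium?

Let X = conversion of Q; extent ξ = 0.447·X mol/L.
Concentrations: [Q] = 0.447 − 0.447X; [M] = 0.447X.
K = [M] / ([Q]).
Equating to 2.14: the physical root is X = 0.682.

X = 0.682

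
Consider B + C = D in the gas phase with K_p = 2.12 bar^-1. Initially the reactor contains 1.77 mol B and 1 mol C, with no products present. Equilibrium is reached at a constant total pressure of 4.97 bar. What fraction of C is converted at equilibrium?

Basis: 1 mol C initially; let X = conversion of C. Extent ξ = X.
Moles: n_B = 1.77 − X; n_C = 1 − X; n_D = X.
Total moles n_T = 2.77 − X.
Mole fractions y_i = n_i/n_T; K_p = p_D / (p_B p_C) with p_i = y_i·P.
This yields a degree-2 equation in X; solving on (0,1), X = 0.836.

X = 0.836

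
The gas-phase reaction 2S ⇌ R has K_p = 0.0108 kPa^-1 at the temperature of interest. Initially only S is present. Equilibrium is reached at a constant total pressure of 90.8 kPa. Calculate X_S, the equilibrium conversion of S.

Basis: 1 mol S initially; let X = conversion of S. Extent ξ = 0.5X.
Species balance: n_S = 1 − X; n_R = 0.5X.
Total moles n_T = 1 − 0.5X.
y_i = n_i/n_T, p_i = y_i·P. K_p = p_R / (p_S^2).
Substituting and setting equal to 0.0108 kPa^-1 gives a polynomial in X; the root in (0,1) is X = 0.549.

X = 0.549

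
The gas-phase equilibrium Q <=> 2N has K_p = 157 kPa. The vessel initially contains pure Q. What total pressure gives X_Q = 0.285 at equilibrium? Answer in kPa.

Take 1 mol Q as basis and let X be its fractional conversion, so ξ = X.
Species balance: n_Q = 1 − X; n_N = 2X.
Summing: n_T = 1 + X.
K_p = p_N^2 / (p_Q) with p_i = (n_i/n_T)·P.
At X = 0.285: the mole-fraction product g(X) = Π y_i^ν_i = 0.3536. Since K_p = g(X)·P^{1}, P = (K_p/g)^(1/1) = (157/0.3536)^(1/1) = 444 kPa.

P = 444 kPa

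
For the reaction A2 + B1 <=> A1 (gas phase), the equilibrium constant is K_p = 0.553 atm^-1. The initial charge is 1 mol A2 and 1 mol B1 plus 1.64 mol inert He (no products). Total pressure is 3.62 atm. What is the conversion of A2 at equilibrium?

Let X = conversion of A2 (basis 1 mol A2); extent of reaction ξ = X.
At extent ξ: n_A2 = 1 − X; n_B1 = 1 − X; n_A1 = X; n_I = 1.64 (inert).
Total moles n_T = 3.64 − X.
With p_i = (n_i/n_T)P, K_p = p_A1 / (p_A2 p_B1).
Setting this equal to 0.553 atm^-1 and taking the physical root (0 < X < 1) gives X = 0.296.

X = 0.296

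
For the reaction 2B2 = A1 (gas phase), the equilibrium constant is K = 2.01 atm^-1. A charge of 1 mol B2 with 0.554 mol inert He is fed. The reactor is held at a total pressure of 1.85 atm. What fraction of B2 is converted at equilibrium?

Take 1 mol B2 as basis and let X be its fractional conversion, so ξ = 0.5X.
Moles: n_B2 = 1 − X; n_A1 = 0.5X; n_I = 0.554 (inert).
Total moles n_T = 1.55 − 0.5X.
With p_i = (n_i/n_T)P, K = p_A1 / (p_B2^2).
This yields a degree-2 equation in X; solving on (0,1), X = 0.669.

X = 0.669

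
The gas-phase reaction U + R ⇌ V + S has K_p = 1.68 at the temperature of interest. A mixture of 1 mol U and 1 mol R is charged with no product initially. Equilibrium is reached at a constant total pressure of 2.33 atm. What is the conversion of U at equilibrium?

X = 0.564

Take 1 mol U as basis and let X be its fractional conversion, so ξ = X.
Species balance: n_U = 1 − X; n_R = 1 − X; n_V = X; n_S = X.
n_T stays at 2 (no change in mole number).
y_i = n_i/n_T, p_i = y_i·P. K_p = p_V p_S / (p_U p_R).
Setting this equal to 1.68 and taking the physical root (0 < X < 1) gives X = 0.564.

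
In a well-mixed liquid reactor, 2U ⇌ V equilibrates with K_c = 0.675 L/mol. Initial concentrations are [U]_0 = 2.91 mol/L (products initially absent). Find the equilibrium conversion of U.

X = 0.607

Let X = conversion of U; extent ξ = 2.91X/2 mol/L.
Concentrations: [U] = 2.91 − 2.91X; [V] = 1.46X.
K_c = [V] / ([U]^2).
Setting equal to 0.675 and solving for X on (0,1) gives X = 0.607.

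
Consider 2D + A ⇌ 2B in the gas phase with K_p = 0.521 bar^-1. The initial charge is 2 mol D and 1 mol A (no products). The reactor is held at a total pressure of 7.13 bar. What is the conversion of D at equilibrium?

X = 0.469

Take 2 mol D as basis and let X be its fractional conversion, so ξ = X.
Moles: n_D = 2 − 2X; n_A = 1 − X; n_B = 2X.
Total moles n_T = 3 − X.
Mole fractions y_i = n_i/n_T; K_p = p_B^2 / (p_D^2 p_A) with p_i = y_i·P.
This yields a degree-3 equation in X; solving on (0,1), X = 0.469.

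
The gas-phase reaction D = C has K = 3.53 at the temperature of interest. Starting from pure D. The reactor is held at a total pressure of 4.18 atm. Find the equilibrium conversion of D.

X = 0.779

Basis: 1 mol D initially; let X = conversion of D. Extent ξ = X.
Species balance: n_D = 1 − X; n_C = X.
n_T stays at 1 (no change in mole number).
With p_i = (n_i/n_T)P, K = p_C / (p_D).
Substituting and setting equal to 3.53 gives a polynomial in X; the root in (0,1) is X = 0.779.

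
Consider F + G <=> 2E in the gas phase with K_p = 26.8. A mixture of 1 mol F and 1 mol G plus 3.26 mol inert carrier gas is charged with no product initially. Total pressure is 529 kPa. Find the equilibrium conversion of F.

X = 0.721

Basis: 1 mol F initially; let X = conversion of F. Extent ξ = X.
Mole table: n_F = 1 − X; n_G = 1 − X; n_E = 2X; n_I = 3.26 (inert).
Total moles n_T = 5.26 (Δν = 0, constant).
With p_i = (n_i/n_T)P, K_p = p_E^2 / (p_F p_G).
Setting this equal to 26.8 and taking the physical root (0 < X < 1) gives X = 0.721.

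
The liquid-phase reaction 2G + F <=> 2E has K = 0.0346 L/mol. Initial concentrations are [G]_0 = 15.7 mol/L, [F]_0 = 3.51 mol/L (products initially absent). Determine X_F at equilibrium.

Let X = conversion of F; extent ξ = 3.51·X mol/L.
Concentrations: [G] = 15.7 − 7.02X; [F] = 3.51 − 3.51X; [E] = 7.02X.
K = [E]^2 / ([G]^2 [F]).
This equals 0.0346 at X = 0.457 (the root in 0 < X < 1).

X = 0.457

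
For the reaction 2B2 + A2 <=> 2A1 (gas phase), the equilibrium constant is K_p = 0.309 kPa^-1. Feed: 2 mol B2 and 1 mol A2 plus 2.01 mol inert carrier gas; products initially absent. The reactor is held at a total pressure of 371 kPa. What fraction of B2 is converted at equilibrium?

Take 2 mol B2 as basis and let X be its fractional conversion, so ξ = X.
Mole table: n_B2 = 2 − 2X; n_A2 = 1 − X; n_A1 = 2X; n_I = 2.01 (inert).
Total moles n_T = 5.01 − X.
With p_i = (n_i/n_T)P, K_p = p_A1^2 / (p_B2^2 p_A2).
Substituting and setting equal to 0.309 kPa^-1 gives a polynomial in X; the root in (0,1) is X = 0.729.

X = 0.729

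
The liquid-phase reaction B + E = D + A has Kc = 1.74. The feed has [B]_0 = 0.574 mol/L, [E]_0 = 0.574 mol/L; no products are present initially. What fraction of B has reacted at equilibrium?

Let X = conversion of B; extent ξ = 0.574·X mol/L.
Concentrations: [B] = 0.574 − 0.574X; [E] = 0.574 − 0.574X; [D] = 0.574X; [A] = 0.574X.
Kc = [D] [A] / ([B] [E]).
Setting equal to 1.74 and solving for X on (0,1) gives X = 0.569.

X = 0.569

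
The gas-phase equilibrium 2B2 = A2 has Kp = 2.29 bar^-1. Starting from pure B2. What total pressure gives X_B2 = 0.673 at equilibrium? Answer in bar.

Take 1 mol B2 as basis and let X be its fractional conversion, so ξ = 0.5X.
At extent ξ: n_B2 = 1 − X; n_A2 = 0.5X.
Total moles n_T = 1 − 0.5X.
Kp = p_A2 / (p_B2^2) with p_i = (n_i/n_T)·P.
At X = 0.673: the mole-fraction product g(X) = Π y_i^ν_i = 2.088. Since Kp = g(X)·P^{-1}, P = (g/Kp)^(1/1) = (2.088/2.29)^(1/1) = 0.912 bar.

P = 0.912 bar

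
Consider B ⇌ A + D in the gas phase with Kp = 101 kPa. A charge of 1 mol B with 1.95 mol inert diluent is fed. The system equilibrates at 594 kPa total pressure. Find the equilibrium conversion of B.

Take 1 mol B as basis and let X be its fractional conversion, so ξ = X.
Species balance: n_B = 1 − X; n_A = X; n_D = X; n_I = 1.95 (inert).
n_T = Σnᵢ = 2.95 + X.
With p_i = (n_i/n_T)P, Kp = p_A p_D / (p_B).
Setting this equal to 101 kPa and taking the physical root (0 < X < 1) gives X = 0.528.

X = 0.528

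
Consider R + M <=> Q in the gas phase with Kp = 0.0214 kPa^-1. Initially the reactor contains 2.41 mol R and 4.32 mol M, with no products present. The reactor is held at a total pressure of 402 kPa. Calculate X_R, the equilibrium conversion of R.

X = 0.810

Basis: 2.41 mol R initially; let X = conversion of R. Extent ξ = 2.41X.
Moles: n_R = 2.41 − 2.41X; n_M = 4.32 − 2.41X; n_Q = 2.41X.
n_T = Σnᵢ = 6.73 − 2.41X.
Mole fractions y_i = n_i/n_T; Kp = p_Q / (p_R p_M) with p_i = y_i·P.
This yields a degree-2 equation in X; solving on (0,1), X = 0.810.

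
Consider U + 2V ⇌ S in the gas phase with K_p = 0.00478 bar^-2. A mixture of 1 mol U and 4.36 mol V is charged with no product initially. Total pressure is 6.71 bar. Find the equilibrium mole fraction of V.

y_V = 0.805

Basis: 1 mol U initially; let X = conversion of U. Extent ξ = X.
At extent ξ: n_U = 1 − X; n_V = 4.36 − 2X; n_S = X.
Total moles n_T = 5.36 − 2X.
Mole fractions y_i = n_i/n_T; K_p = p_S / (p_U p_V^2) with p_i = y_i·P.
Substituting and setting equal to 0.00478 bar^-2 gives a polynomial in X; the root in (0,1) is X = 0.122.
Then n_V = 4.12, n_T = 5.12, so y_V = 0.805.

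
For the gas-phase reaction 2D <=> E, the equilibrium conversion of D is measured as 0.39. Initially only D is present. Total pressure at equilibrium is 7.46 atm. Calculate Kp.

Kp = 0.0565 atm^-1

Let X = conversion of D (basis 1 mol D); extent of reaction ξ = 0.5X.
Moles: n_D = 1 − X; n_E = 0.5X.
n_T = Σnᵢ = 1 − 0.5X.
At X = 0.39: n_D = 0.61, n_E = 0.195, n_T = 0.805.
p_i = (n_i/n_T)·P. Kp = p_E / (p_D^2) = 0.0565 atm^-1.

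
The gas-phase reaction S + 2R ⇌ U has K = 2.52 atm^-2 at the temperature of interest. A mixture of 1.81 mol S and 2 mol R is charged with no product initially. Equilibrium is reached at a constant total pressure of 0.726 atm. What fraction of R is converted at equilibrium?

X = 0.344

Take 2 mol R as basis and let X be its fractional conversion, so ξ = X.
Species balance: n_S = 1.81 − X; n_R = 2 − 2X; n_U = X.
Total moles n_T = 3.81 − 2X.
With p_i = (n_i/n_T)P, K = p_U / (p_S p_R^2).
Substituting and setting equal to 2.52 atm^-2 gives a polynomial in X; the root in (0,1) is X = 0.344.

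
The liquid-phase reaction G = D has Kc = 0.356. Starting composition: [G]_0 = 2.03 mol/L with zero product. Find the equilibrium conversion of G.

X = 0.263

Let X = conversion of G; extent ξ = 2.03·X mol/L.
Concentrations: [G] = 2.03 − 2.03X; [D] = 2.03X.
Kc = [D] / ([G]).
Setting equal to 0.356 and solving for X on (0,1) gives X = 0.263.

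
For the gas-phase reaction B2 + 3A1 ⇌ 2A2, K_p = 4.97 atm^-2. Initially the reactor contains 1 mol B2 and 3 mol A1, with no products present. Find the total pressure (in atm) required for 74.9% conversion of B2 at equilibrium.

Let X = conversion of B2 (basis 1 mol B2); extent of reaction ξ = X.
At extent ξ: n_B2 = 1 − X; n_A1 = 3 − 3X; n_A2 = 2X.
Summing: n_T = 4 − 2X.
K_p = p_A2^2 / (p_B2 p_A1^3) with p_i = (n_i/n_T)·P.
At X = 0.749: the mole-fraction product g(X) = Π y_i^ν_i = 131.1. Since K_p = g(X)·P^{-2}, P = (g/K_p)^(1/2) = (131.1/4.97)^(1/2) = 5.14 atm.

P = 5.14 atm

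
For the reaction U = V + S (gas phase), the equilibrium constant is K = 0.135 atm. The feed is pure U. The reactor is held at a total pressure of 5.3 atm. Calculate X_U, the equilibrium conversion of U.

X = 0.158

Let X = conversion of U (basis 1 mol U); extent of reaction ξ = X.
At extent ξ: n_U = 1 − X; n_V = X; n_S = X.
n_T = Σnᵢ = 1 + X.
Mole fractions y_i = n_i/n_T; K = p_V p_S / (p_U) with p_i = y_i·P.
Substituting and setting equal to 0.135 atm gives a polynomial in X; the root in (0,1) is X = 0.158.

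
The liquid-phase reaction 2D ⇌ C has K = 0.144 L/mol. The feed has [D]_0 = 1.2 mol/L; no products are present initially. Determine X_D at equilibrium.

Let X = conversion of D; extent ξ = 1.2X/2 mol/L.
Concentrations: [D] = 1.2 − 1.2X; [C] = 0.6X.
K = [C] / ([D]^2).
This equals 0.144 at X = 0.214 (the root in 0 < X < 1).

X = 0.214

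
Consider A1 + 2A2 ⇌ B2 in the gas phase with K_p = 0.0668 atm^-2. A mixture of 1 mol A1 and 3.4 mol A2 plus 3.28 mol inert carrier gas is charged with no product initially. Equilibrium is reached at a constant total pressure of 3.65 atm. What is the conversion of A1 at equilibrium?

X = 0.137

Let X = conversion of A1 (basis 1 mol A1); extent of reaction ξ = X.
At extent ξ: n_A1 = 1 − X; n_A2 = 3.4 − 2X; n_B2 = X; n_I = 3.28 (inert).
Summing: n_T = 7.68 − 2X.
Mole fractions y_i = n_i/n_T; K_p = p_B2 / (p_A1 p_A2^2) with p_i = y_i·P.
Equating to 0.0668 atm^-2 and solving on 0 < X < 1: X = 0.137.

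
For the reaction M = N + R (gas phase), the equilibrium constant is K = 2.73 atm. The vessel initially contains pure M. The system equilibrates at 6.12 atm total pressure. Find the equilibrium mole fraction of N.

Basis: 1 mol M initially; let X = conversion of M. Extent ξ = X.
Species balance: n_M = 1 − X; n_N = X; n_R = X.
Total moles n_T = 1 + X.
y_i = n_i/n_T, p_i = y_i·P. K = p_N p_R / (p_M).
Equating to 2.73 atm and solving on 0 < X < 1: X = 0.555.
Then n_N = 0.555, n_T = 1.56, so y_N = 0.357.

y_N = 0.357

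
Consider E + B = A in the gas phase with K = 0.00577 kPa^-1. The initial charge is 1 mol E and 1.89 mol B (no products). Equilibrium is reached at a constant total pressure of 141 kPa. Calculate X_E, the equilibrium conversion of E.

Let X = conversion of E (basis 1 mol E); extent of reaction ξ = X.
Species balance: n_E = 1 − X; n_B = 1.89 − X; n_A = X.
Summing: n_T = 2.89 − X.
y_i = n_i/n_T, p_i = y_i·P. K = p_A / (p_E p_B).
Substituting and setting equal to 0.00577 kPa^-1 gives a polynomial in X; the root in (0,1) is X = 0.331.

X = 0.331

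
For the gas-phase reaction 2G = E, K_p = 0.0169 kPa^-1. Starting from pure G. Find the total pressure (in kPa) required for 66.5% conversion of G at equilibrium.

P = 117 kPa

Let X = conversion of G (basis 1 mol G); extent of reaction ξ = 0.5X.
At extent ξ: n_G = 1 − X; n_E = 0.5X.
Summing: n_T = 1 − 0.5X.
K_p = p_E / (p_G^2) with p_i = (n_i/n_T)·P.
At X = 0.665: the mole-fraction product g(X) = Π y_i^ν_i = 1.978. Since K_p = g(X)·P^{-1}, P = (g/K_p)^(1/1) = (1.978/0.0169)^(1/1) = 117 kPa.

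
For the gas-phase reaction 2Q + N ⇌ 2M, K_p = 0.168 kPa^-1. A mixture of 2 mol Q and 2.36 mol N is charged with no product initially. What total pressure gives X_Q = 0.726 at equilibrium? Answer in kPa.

Let X = conversion of Q (basis 2 mol Q); extent of reaction ξ = X.
Mole table: n_Q = 2 − 2X; n_N = 2.36 − X; n_M = 2X.
Total moles n_T = 4.36 − X.
K_p = p_M^2 / (p_Q^2 p_N) with p_i = (n_i/n_T)·P.
At X = 0.726: the mole-fraction product g(X) = Π y_i^ν_i = 15.61. Since K_p = g(X)·P^{-1}, P = (g/K_p)^(1/1) = (15.61/0.168)^(1/1) = 92.9 kPa.

P = 92.9 kPa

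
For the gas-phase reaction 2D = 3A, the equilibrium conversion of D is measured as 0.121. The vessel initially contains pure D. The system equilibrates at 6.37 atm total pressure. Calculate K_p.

K_p = 0.0465 atm

Let X = conversion of D (basis 1 mol D); extent of reaction ξ = 0.5X.
Mole table: n_D = 1 − X; n_A = 1.5X.
n_T = Σnᵢ = 1 + 0.5X.
At X = 0.121: n_D = 0.879, n_A = 0.181, n_T = 1.06.
p_i = (n_i/n_T)·P. K_p = p_A^3 / (p_D^2) = 0.0465 atm.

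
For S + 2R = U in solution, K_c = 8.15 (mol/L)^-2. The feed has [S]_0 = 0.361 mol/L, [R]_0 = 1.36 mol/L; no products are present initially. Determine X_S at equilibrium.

X = 0.826

Let X = conversion of S; extent ξ = 0.361·X mol/L.
Concentrations: [S] = 0.361 − 0.361X; [R] = 1.36 − 0.722X; [U] = 0.361X.
K_c = [U] / ([S] [R]^2).
Equating to 8.15 (mol/L)^-2: the physical root is X = 0.826.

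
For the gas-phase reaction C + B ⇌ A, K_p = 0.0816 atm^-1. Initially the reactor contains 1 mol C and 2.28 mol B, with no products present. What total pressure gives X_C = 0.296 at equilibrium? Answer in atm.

P = 7.75 atm

Take 1 mol C as basis and let X be its fractional conversion, so ξ = X.
Species balance: n_C = 1 − X; n_B = 2.28 − X; n_A = X.
Summing: n_T = 3.28 − X.
K_p = p_A / (p_C p_B) with p_i = (n_i/n_T)·P.
At X = 0.296: the mole-fraction product g(X) = Π y_i^ν_i = 0.6324. Since K_p = g(X)·P^{-1}, P = (g/K_p)^(1/1) = (0.6324/0.0816)^(1/1) = 7.75 atm.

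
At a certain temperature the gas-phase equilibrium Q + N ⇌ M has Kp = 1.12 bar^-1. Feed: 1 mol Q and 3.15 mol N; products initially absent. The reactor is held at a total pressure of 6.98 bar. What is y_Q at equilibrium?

y_Q = 0.047

Basis: 1 mol Q initially; let X = conversion of Q. Extent ξ = X.
Mole table: n_Q = 1 − X; n_N = 3.15 − X; n_M = X.
Total moles n_T = 4.15 − X.
Mole fractions y_i = n_i/n_T; Kp = p_M / (p_Q p_N) with p_i = y_i·P.
Substituting and setting equal to 1.12 bar^-1 gives a polynomial in X; the root in (0,1) is X = 0.845.
Then n_Q = 0.155, n_T = 3.3, so y_Q = 0.047.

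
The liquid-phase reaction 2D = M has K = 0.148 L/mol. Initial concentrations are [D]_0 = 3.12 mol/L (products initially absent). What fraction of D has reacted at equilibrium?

Let X = conversion of D; extent ξ = 3.12X/2 mol/L.
Concentrations: [D] = 3.12 − 3.12X; [M] = 1.56X.
K = [M] / ([D]^2).
Equating to 0.148 L/mol: the physical root is X = 0.368.

X = 0.368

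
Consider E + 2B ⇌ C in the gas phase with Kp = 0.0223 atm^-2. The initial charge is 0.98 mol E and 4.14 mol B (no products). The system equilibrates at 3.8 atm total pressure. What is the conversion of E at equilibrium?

Take 0.98 mol E as basis and let X be its fractional conversion, so ξ = 0.98X.
Moles: n_E = 0.98 − 0.98X; n_B = 4.14 − 1.96X; n_C = 0.98X.
Summing: n_T = 5.12 − 1.96X.
With p_i = (n_i/n_T)P, Kp = p_C / (p_E p_B^2).
Substituting and setting equal to 0.0223 atm^-2 gives a polynomial in X; the root in (0,1) is X = 0.169.

X = 0.169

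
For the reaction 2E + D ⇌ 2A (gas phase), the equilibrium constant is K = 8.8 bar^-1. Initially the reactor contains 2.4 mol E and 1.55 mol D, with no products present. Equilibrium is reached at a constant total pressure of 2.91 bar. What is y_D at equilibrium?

Basis: 2.4 mol E initially; let X = conversion of E. Extent ξ = 1.2X.
Moles: n_E = 2.4 − 2.4X; n_D = 1.55 − 1.2X; n_A = 2.4X.
Summing: n_T = 3.95 − 1.2X.
Mole fractions y_i = n_i/n_T; K = p_A^2 / (p_E^2 p_D) with p_i = y_i·P.
This yields a degree-3 equation in X; solving on (0,1), X = 0.707.
Then n_D = 0.702, n_T = 3.1, so y_D = 0.226.

y_D = 0.226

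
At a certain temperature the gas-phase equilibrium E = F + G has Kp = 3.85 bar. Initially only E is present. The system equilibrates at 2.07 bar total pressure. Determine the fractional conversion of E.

X = 0.806

Let X = conversion of E (basis 1 mol E); extent of reaction ξ = X.
Mole table: n_E = 1 − X; n_F = X; n_G = X.
n_T = Σnᵢ = 1 + X.
y_i = n_i/n_T, p_i = y_i·P. Kp = p_F p_G / (p_E).
Setting this equal to 3.85 bar and taking the physical root (0 < X < 1) gives X = 0.806.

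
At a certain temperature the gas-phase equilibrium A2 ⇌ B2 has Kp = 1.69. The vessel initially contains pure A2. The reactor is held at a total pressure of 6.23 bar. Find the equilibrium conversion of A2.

X = 0.628

Basis: 1 mol A2 initially; let X = conversion of A2. Extent ξ = X.
Mole table: n_A2 = 1 − X; n_B2 = X.
Total moles n_T = 1 (Δν = 0, constant).
y_i = n_i/n_T, p_i = y_i·P. Kp = p_B2 / (p_A2).
This yields a degree-1 equation in X; solving on (0,1), X = 0.628.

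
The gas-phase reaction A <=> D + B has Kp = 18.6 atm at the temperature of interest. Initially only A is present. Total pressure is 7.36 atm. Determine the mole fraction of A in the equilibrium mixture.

y_A = 0.083

Basis: 1 mol A initially; let X = conversion of A. Extent ξ = X.
Mole table: n_A = 1 − X; n_D = X; n_B = X.
n_T = Σnᵢ = 1 + X.
Mole fractions y_i = n_i/n_T; Kp = p_D p_B / (p_A) with p_i = y_i·P.
Substituting and setting equal to 18.6 atm gives a polynomial in X; the root in (0,1) is X = 0.846.
Then n_A = 0.154, n_T = 1.85, so y_A = 0.083.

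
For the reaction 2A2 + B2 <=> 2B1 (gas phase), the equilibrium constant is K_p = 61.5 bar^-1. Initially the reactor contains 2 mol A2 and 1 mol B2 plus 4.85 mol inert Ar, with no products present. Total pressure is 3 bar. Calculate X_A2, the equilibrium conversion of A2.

Let X = conversion of A2 (basis 2 mol A2); extent of reaction ξ = X.
Moles: n_A2 = 2 − 2X; n_B2 = 1 − X; n_B1 = 2X; n_I = 4.85 (inert).
Summing: n_T = 7.85 − X.
Mole fractions y_i = n_i/n_T; K_p = p_B1^2 / (p_A2^2 p_B2) with p_i = y_i·P.
Equating to 61.5 bar^-1 and solving on 0 < X < 1: X = 0.727.

X = 0.727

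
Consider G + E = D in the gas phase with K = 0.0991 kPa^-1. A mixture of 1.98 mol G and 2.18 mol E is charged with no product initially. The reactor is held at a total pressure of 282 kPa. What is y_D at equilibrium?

Let X = conversion of G (basis 1.98 mol G); extent of reaction ξ = 1.98X.
Moles: n_G = 1.98 − 1.98X; n_E = 2.18 − 1.98X; n_D = 1.98X.
n_T = Σnᵢ = 4.16 − 1.98X.
With p_i = (n_i/n_T)P, K = p_D / (p_G p_E).
Setting this equal to 0.0991 kPa^-1 and taking the physical root (0 < X < 1) gives X = 0.849.
Then n_D = 1.68, n_T = 2.48, so y_D = 0.678.

y_D = 0.678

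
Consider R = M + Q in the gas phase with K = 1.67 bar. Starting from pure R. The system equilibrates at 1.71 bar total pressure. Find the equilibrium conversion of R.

Basis: 1 mol R initially; let X = conversion of R. Extent ξ = X.
Mole table: n_R = 1 − X; n_M = X; n_Q = X.
Total moles n_T = 1 + X.
y_i = n_i/n_T, p_i = y_i·P. K = p_M p_Q / (p_R).
Substituting and setting equal to 1.67 bar gives a polynomial in X; the root in (0,1) is X = 0.703.

X = 0.703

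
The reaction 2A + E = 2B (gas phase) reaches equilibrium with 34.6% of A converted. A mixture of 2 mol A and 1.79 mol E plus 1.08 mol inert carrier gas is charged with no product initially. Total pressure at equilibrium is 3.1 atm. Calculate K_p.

K_p = 0.283 atm^-1

Basis: 2 mol A initially; let X = conversion of A. Extent ξ = X.
Species balance: n_A = 2 − 2X; n_E = 1.79 − X; n_B = 2X; n_I = 1.08 (inert).
n_T = Σnᵢ = 4.87 − X.
At X = 0.346: n_A = 1.31, n_E = 1.44, n_B = 0.692, n_T = 4.52.
p_i = (n_i/n_T)·P. K_p = p_B^2 / (p_A^2 p_E) = 0.283 atm^-1.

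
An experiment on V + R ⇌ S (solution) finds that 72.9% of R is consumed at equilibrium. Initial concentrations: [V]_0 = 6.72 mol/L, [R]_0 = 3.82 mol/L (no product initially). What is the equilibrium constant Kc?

Let X = conversion of R.
Concentrations: [V] = 6.72 − 3.82X; [R] = 3.82 − 3.82X; [S] = 3.82X.
At X = 0.729: [V] = 3.94, [R] = 1.04, [S] = 2.78.
Kc = [S] / ([V] [R]) = 0.684 L/mol.

Kc = 0.684 L/mol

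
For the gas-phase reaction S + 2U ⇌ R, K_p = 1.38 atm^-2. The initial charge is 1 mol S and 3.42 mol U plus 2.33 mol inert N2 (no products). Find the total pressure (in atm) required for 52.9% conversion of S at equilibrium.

P = 2.17 atm

Let X = conversion of S (basis 1 mol S); extent of reaction ξ = X.
Mole table: n_S = 1 − X; n_U = 3.42 − 2X; n_R = X; n_I = 2.33 (inert).
Summing: n_T = 6.75 − 2X.
K_p = p_R / (p_S p_U^2) with p_i = (n_i/n_T)·P.
At X = 0.529: the mole-fraction product g(X) = Π y_i^ν_i = 6.522. Since K_p = g(X)·P^{-2}, P = (g/K_p)^(1/2) = (6.522/1.38)^(1/2) = 2.17 atm.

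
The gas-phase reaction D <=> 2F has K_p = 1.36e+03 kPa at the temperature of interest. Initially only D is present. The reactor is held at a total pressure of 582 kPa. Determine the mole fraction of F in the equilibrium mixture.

Basis: 1 mol D initially; let X = conversion of D. Extent ξ = X.
Mole table: n_D = 1 − X; n_F = 2X.
Total moles n_T = 1 + X.
y_i = n_i/n_T, p_i = y_i·P. K_p = p_F^2 / (p_D).
Setting this equal to 1.36e+03 kPa and taking the physical root (0 < X < 1) gives X = 0.607.
Then n_F = 1.21, n_T = 1.61, so y_F = 0.756.

y_F = 0.756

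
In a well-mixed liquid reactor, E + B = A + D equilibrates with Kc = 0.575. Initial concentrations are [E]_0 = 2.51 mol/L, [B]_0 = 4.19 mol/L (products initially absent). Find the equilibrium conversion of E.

Let X = conversion of E; extent ξ = 2.51·X mol/L.
Concentrations: [E] = 2.51 − 2.51X; [B] = 4.19 − 2.51X; [A] = 2.51X; [D] = 2.51X.
Kc = [A] [D] / ([E] [B]).
Equating to 0.575: the physical root is X = 0.544.

X = 0.544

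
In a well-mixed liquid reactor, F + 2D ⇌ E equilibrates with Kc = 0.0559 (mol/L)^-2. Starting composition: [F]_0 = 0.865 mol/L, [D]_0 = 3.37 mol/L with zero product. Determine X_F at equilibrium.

Let X = conversion of F; extent ξ = 0.865·X mol/L.
Concentrations: [F] = 0.865 − 0.865X; [D] = 3.37 − 1.73X; [E] = 0.865X.
Kc = [E] / ([F] [D]^2).
Setting equal to 0.0559 and solving for X on (0,1) gives X = 0.310.

X = 0.310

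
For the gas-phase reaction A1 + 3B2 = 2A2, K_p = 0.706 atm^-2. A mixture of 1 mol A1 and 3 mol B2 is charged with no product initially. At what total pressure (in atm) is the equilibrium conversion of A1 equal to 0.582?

P = 4.33 atm

Basis: 1 mol A1 initially; let X = conversion of A1. Extent ξ = X.
At extent ξ: n_A1 = 1 − X; n_B2 = 3 − 3X; n_A2 = 2X.
Summing: n_T = 4 − 2X.
K_p = p_A2^2 / (p_A1 p_B2^3) with p_i = (n_i/n_T)·P.
At X = 0.582: the mole-fraction product g(X) = Π y_i^ν_i = 13.22. Since K_p = g(X)·P^{-2}, P = (g/K_p)^(1/2) = (13.22/0.706)^(1/2) = 4.33 atm.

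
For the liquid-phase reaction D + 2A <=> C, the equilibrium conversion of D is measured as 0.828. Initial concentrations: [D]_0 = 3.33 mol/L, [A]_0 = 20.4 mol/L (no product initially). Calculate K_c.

K_c = 0.0217 (mol/L)^-2

Let X = conversion of D.
Concentrations: [D] = 3.33 − 3.33X; [A] = 20.4 − 6.66X; [C] = 3.33X.
At X = 0.828: [D] = 0.573, [A] = 14.9, [C] = 2.76.
K_c = [C] / ([D] [A]^2) = 0.0217 (mol/L)^-2.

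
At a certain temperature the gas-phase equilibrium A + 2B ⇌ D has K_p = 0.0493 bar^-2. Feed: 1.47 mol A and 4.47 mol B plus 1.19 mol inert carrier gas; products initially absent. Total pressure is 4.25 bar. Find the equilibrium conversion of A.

X = 0.235

Let X = conversion of A (basis 1.47 mol A); extent of reaction ξ = 1.47X.
Species balance: n_A = 1.47 − 1.47X; n_B = 4.47 − 2.94X; n_D = 1.47X; n_I = 1.19 (inert).
Total moles n_T = 7.13 − 2.94X.
y_i = n_i/n_T, p_i = y_i·P. K_p = p_D / (p_A p_B^2).
This yields a degree-3 equation in X; solving on (0,1), X = 0.235.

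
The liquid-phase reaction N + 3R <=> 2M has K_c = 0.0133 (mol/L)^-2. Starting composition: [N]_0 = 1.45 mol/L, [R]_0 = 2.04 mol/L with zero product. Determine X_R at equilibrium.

X = 0.202

Let X = conversion of R; extent ξ = 2.04X/3 mol/L.
Concentrations: [N] = 1.45 − 0.68X; [R] = 2.04 − 2.04X; [M] = 1.36X.
K_c = [M]^2 / ([N] [R]^3).
This equals 0.0133 at X = 0.202 (the root in 0 < X < 1).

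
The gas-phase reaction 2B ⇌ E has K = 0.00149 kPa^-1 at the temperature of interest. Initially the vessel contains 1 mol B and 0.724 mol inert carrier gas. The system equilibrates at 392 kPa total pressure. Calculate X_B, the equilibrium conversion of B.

Basis: 1 mol B initially; let X = conversion of B. Extent ξ = 0.5X.
Mole table: n_B = 1 − X; n_E = 0.5X; n_I = 0.724 (inert).
Total moles n_T = 1.72 − 0.5X.
Mole fractions y_i = n_i/n_T; K = p_E / (p_B^2) with p_i = y_i·P.
Substituting and setting equal to 0.00149 kPa^-1 gives a polynomial in X; the root in (0,1) is X = 0.333.

X = 0.333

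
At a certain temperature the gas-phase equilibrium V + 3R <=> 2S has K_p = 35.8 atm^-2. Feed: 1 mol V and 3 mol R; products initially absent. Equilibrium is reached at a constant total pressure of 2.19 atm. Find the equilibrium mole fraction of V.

Let X = conversion of V (basis 1 mol V); extent of reaction ξ = X.
Mole table: n_V = 1 − X; n_R = 3 − 3X; n_S = 2X.
Summing: n_T = 4 − 2X.
With p_i = (n_i/n_T)P, K_p = p_S^2 / (p_V p_R^3).
Substituting and setting equal to 35.8 atm^-2 gives a polynomial in X; the root in (0,1) is X = 0.764.
Then n_V = 0.236, n_T = 2.47, so y_V = 0.095.

y_V = 0.095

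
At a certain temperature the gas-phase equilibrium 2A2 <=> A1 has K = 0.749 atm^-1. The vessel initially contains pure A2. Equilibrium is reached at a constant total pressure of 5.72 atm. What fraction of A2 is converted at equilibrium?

X = 0.765

Basis: 1 mol A2 initially; let X = conversion of A2. Extent ξ = 0.5X.
Species balance: n_A2 = 1 − X; n_A1 = 0.5X.
Total moles n_T = 1 − 0.5X.
Mole fractions y_i = n_i/n_T; K = p_A1 / (p_A2^2) with p_i = y_i·P.
Substituting and setting equal to 0.749 atm^-1 gives a polynomial in X; the root in (0,1) is X = 0.765.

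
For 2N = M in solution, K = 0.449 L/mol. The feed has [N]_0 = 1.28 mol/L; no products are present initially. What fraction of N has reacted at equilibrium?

X = 0.406

Let X = conversion of N; extent ξ = 1.28X/2 mol/L.
Concentrations: [N] = 1.28 − 1.28X; [M] = 0.64X.
K = [M] / ([N]^2).
Equating to 0.449 L/mol: the physical root is X = 0.406.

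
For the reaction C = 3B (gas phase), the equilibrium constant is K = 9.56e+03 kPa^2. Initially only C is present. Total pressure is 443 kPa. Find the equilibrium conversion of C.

Take 1 mol C as basis and let X be its fractional conversion, so ξ = X.
Species balance: n_C = 1 − X; n_B = 3X.
Total moles n_T = 1 + 2X.
With p_i = (n_i/n_T)P, K = p_B^3 / (p_C).
This yields a degree-3 equation in X; solving on (0,1), X = 0.136.

X = 0.136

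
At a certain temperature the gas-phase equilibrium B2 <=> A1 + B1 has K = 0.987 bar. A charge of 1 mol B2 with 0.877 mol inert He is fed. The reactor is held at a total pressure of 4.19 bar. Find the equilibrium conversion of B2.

Basis: 1 mol B2 initially; let X = conversion of B2. Extent ξ = X.
Species balance: n_B2 = 1 − X; n_A1 = X; n_B1 = X; n_I = 0.877 (inert).
Summing: n_T = 1.88 + X.
y_i = n_i/n_T, p_i = y_i·P. K = p_A1 p_B1 / (p_B2).
Setting this equal to 0.987 bar and taking the physical root (0 < X < 1) gives X = 0.520.

X = 0.520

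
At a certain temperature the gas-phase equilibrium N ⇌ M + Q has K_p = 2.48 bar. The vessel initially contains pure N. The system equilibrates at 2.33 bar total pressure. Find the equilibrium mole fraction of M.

Basis: 1 mol N initially; let X = conversion of N. Extent ξ = X.
Species balance: n_N = 1 − X; n_M = X; n_Q = X.
n_T = Σnᵢ = 1 + X.
With p_i = (n_i/n_T)P, K_p = p_M p_Q / (p_N).
Substituting and setting equal to 2.48 bar gives a polynomial in X; the root in (0,1) is X = 0.718.
Then n_M = 0.718, n_T = 1.72, so y_M = 0.418.

y_M = 0.418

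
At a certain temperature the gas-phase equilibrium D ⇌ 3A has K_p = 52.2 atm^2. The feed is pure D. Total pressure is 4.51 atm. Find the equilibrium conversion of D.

Let X = conversion of D (basis 1 mol D); extent of reaction ξ = X.
Species balance: n_D = 1 − X; n_A = 3X.
n_T = Σnᵢ = 1 + 2X.
y_i = n_i/n_T, p_i = y_i·P. K_p = p_A^3 / (p_D).
Substituting and setting equal to 52.2 atm^2 gives a polynomial in X; the root in (0,1) is X = 0.572.

X = 0.572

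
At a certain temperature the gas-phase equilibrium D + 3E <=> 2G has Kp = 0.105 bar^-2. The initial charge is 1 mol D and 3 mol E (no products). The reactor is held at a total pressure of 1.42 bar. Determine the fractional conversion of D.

Let X = conversion of D (basis 1 mol D); extent of reaction ξ = X.
Moles: n_D = 1 − X; n_E = 3 − 3X; n_G = 2X.
n_T = Σnᵢ = 4 − 2X.
Mole fractions y_i = n_i/n_T; Kp = p_G^2 / (p_D p_E^3) with p_i = y_i·P.
Substituting and setting equal to 0.105 bar^-2 gives a polynomial in X; the root in (0,1) is X = 0.209.

X = 0.209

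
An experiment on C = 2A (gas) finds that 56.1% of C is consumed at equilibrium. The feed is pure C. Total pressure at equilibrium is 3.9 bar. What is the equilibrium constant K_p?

K_p = 7.16 bar

Basis: 1 mol C initially; let X = conversion of C. Extent ξ = X.
Moles: n_C = 1 − X; n_A = 2X.
Total moles n_T = 1 + X.
At X = 0.561: n_C = 0.439, n_A = 1.12, n_T = 1.56.
p_i = (n_i/n_T)·P. K_p = p_A^2 / (p_C) = 7.16 bar.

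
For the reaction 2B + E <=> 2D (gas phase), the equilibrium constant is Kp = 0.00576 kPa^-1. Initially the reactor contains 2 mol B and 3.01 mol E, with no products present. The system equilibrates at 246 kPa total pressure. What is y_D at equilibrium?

y_D = 0.208

Let X = conversion of B (basis 2 mol B); extent of reaction ξ = X.
At extent ξ: n_B = 2 − 2X; n_E = 3.01 − X; n_D = 2X.
Summing: n_T = 5.01 − X.
y_i = n_i/n_T, p_i = y_i·P. Kp = p_D^2 / (p_B^2 p_E).
Substituting and setting equal to 0.00576 kPa^-1 gives a polynomial in X; the root in (0,1) is X = 0.471.
Then n_D = 0.942, n_T = 4.54, so y_D = 0.208.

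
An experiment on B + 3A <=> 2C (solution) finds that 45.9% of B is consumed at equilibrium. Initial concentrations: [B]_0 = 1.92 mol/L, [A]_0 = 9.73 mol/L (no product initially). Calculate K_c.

K_c = 0.00841 (mol/L)^-2

Let X = conversion of B.
Concentrations: [B] = 1.92 − 1.92X; [A] = 9.73 − 5.76X; [C] = 3.84X.
At X = 0.459: [B] = 1.04, [A] = 7.09, [C] = 1.76.
K_c = [C]^2 / ([B] [A]^3) = 0.00841 (mol/L)^-2.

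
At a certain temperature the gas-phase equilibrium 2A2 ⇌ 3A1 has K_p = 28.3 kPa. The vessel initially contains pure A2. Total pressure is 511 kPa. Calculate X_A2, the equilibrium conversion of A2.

X = 0.223

Take 1 mol A2 as basis and let X be its fractional conversion, so ξ = 0.5X.
Species balance: n_A2 = 1 − X; n_A1 = 1.5X.
Total moles n_T = 1 + 0.5X.
Mole fractions y_i = n_i/n_T; K_p = p_A1^3 / (p_A2^2) with p_i = y_i·P.
Setting this equal to 28.3 kPa and taking the physical root (0 < X < 1) gives X = 0.223.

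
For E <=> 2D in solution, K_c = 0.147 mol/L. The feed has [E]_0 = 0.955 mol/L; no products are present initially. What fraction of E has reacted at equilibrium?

Let X = conversion of E; extent ξ = 0.955·X mol/L.
Concentrations: [E] = 0.955 − 0.955X; [D] = 1.91X.
K_c = [D]^2 / ([E]).
This equals 0.147 at X = 0.178 (the root in 0 < X < 1).

X = 0.178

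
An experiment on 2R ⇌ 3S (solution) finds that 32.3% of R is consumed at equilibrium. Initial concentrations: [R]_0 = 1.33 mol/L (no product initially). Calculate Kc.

Kc = 0.33 mol/L

Let X = conversion of R.
Concentrations: [R] = 1.33 − 1.33X; [S] = 2X.
At X = 0.323: [R] = 0.9, [S] = 0.644.
Kc = [S]^3 / ([R]^2) = 0.33 mol/L.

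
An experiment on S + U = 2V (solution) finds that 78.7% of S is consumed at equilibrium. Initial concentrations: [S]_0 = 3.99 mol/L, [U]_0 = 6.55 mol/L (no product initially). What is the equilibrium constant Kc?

Let X = conversion of S.
Concentrations: [S] = 3.99 − 3.99X; [U] = 6.55 − 3.99X; [V] = 7.98X.
At X = 0.787: [S] = 0.85, [U] = 3.41, [V] = 6.28.
Kc = [V]^2 / ([S] [U]) = 13.6.

Kc = 13.6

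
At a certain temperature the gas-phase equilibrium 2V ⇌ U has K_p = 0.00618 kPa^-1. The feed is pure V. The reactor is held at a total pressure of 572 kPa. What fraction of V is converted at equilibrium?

X = 0.743

Let X = conversion of V (basis 1 mol V); extent of reaction ξ = 0.5X.
Species balance: n_V = 1 − X; n_U = 0.5X.
n_T = Σnᵢ = 1 − 0.5X.
y_i = n_i/n_T, p_i = y_i·P. K_p = p_U / (p_V^2).
This yields a degree-2 equation in X; solving on (0,1), X = 0.743.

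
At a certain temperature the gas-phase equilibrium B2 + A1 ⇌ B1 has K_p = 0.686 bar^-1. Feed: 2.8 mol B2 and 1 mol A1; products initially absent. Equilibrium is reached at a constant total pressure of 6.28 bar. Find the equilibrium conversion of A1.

Basis: 1 mol A1 initially; let X = conversion of A1. Extent ξ = X.
At extent ξ: n_B2 = 2.8 − X; n_A1 = 1 − X; n_B1 = X.
Summing: n_T = 3.8 − X.
Mole fractions y_i = n_i/n_T; K_p = p_B1 / (p_B2 p_A1) with p_i = y_i·P.
Equating to 0.686 bar^-1 and solving on 0 < X < 1: X = 0.743.

X = 0.743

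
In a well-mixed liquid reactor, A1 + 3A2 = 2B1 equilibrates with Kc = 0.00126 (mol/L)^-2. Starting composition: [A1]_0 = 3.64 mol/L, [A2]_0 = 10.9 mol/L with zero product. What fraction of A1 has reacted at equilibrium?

X = 0.209

Let X = conversion of A1; extent ξ = 3.64·X mol/L.
Concentrations: [A1] = 3.64 − 3.64X; [A2] = 10.9 − 10.9X; [B1] = 7.28X.
Kc = [B1]^2 / ([A1] [A2]^3).
This equals 0.00126 at X = 0.209 (the root in 0 < X < 1).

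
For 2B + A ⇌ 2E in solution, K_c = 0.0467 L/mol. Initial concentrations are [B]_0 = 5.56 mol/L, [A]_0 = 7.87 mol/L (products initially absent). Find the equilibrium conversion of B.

Let X = conversion of B; extent ξ = 5.56X/2 mol/L.
Concentrations: [B] = 5.56 − 5.56X; [A] = 7.87 − 2.78X; [E] = 5.56X.
K_c = [E]^2 / ([B]^2 [A]).
Solving K_c = 0.0467 for X ∈ (0,1): X = 0.362.

X = 0.362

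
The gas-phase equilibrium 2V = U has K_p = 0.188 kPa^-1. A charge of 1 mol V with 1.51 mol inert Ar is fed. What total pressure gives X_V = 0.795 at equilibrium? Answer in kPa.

P = 106 kPa

Basis: 1 mol V initially; let X = conversion of V. Extent ξ = 0.5X.
Species balance: n_V = 1 − X; n_U = 0.5X; n_I = 1.51 (inert).
Summing: n_T = 2.51 − 0.5X.
K_p = p_U / (p_V^2) with p_i = (n_i/n_T)·P.
At X = 0.795: the mole-fraction product g(X) = Π y_i^ν_i = 19.98. Since K_p = g(X)·P^{-1}, P = (g/K_p)^(1/1) = (19.98/0.188)^(1/1) = 106 kPa.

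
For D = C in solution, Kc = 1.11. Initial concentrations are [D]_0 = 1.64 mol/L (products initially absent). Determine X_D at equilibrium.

X = 0.526

Let X = conversion of D; extent ξ = 1.64·X mol/L.
Concentrations: [D] = 1.64 − 1.64X; [C] = 1.64X.
Kc = [C] / ([D]).
Solving Kc = 1.11 for X ∈ (0,1): X = 0.526.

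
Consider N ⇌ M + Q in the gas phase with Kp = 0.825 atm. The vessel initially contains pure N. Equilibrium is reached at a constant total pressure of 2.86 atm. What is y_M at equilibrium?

y_M = 0.321

Basis: 1 mol N initially; let X = conversion of N. Extent ξ = X.
At extent ξ: n_N = 1 − X; n_M = X; n_Q = X.
n_T = Σnᵢ = 1 + X.
With p_i = (n_i/n_T)P, Kp = p_M p_Q / (p_N).
This yields a degree-2 equation in X; solving on (0,1), X = 0.473.
Then n_M = 0.473, n_T = 1.47, so y_M = 0.321.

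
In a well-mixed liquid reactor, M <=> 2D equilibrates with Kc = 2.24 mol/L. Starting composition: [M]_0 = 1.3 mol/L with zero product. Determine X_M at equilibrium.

X = 0.475

Let X = conversion of M; extent ξ = 1.3·X mol/L.
Concentrations: [M] = 1.3 − 1.3X; [D] = 2.6X.
Kc = [D]^2 / ([M]).
This equals 2.24 at X = 0.475 (the root in 0 < X < 1).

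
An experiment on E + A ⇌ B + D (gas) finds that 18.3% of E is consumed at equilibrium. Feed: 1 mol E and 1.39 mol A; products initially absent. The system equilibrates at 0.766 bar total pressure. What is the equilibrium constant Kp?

Let X = conversion of E (basis 1 mol E); extent of reaction ξ = X.
Species balance: n_E = 1 − X; n_A = 1.39 − X; n_B = X; n_D = X.
Since Δν = 0, n_T = 2.39 throughout.
At X = 0.183: n_E = 0.817, n_A = 1.21, n_B = 0.183, n_D = 0.183, n_T = 2.39.
p_i = (n_i/n_T)·P. Kp = p_B p_D / (p_E p_A) = 0.034.

Kp = 0.034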